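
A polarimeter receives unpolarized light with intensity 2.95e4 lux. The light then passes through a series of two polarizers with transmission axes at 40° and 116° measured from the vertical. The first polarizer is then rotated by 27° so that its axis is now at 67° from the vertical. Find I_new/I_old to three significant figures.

Before rotation:
Unpolarized light through the first polarizer → I₁ = ½ I₀, now polarized at 40°.
I₂ = I₁ cos²(116° − 40°) = 0.5 I₀ · cos²(76°) = 0.02926 I₀.
After rotation:
Unpolarized light through the first polarizer → I₁ = ½ I₀, now polarized at 67°.
I₂ = I₁ cos²(116° − 67°) = 0.5 I₀ · cos²(49°) = 0.2152 I₀.
Ratio = 0.2152 / 0.02926 = 7.354.

I_new/I_old ≈ 7.35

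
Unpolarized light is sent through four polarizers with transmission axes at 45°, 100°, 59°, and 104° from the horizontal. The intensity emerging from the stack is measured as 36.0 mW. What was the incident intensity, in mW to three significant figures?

Unpolarized light through the first polarizer → I₁ = ½ I₀, now polarized at 45°.
I₂ = I₁ cos²(100° − 45°) = 0.5 I₀ · cos²(55°) = 0.1645 I₀.
I₃ = I₂ cos²(59° − 100°) = 0.1645 I₀ · cos²(41°) = 0.09369 I₀.
I₄ = I₃ cos²(104° − 59°) = 0.09369 I₀ · cos²(45°) = 0.04685 I₀.
So 36.0 mW = 0.04685 I₀, giving I₀ = 36.0/0.04685 = 768.5 mW.

I₀ ≈ 768 mW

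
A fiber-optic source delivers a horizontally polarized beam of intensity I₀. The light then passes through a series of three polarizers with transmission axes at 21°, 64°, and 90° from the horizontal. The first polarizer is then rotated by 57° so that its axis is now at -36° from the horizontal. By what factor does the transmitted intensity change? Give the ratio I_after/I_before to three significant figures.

Before rotation:
By Malus's law, I₁ = I₀ cos²(21° − 0°) = I₀ cos²(21°) = 0.8716 I₀.
I₂ = I₁ cos²(64° − 21°) = 0.8716 I₀ · cos²(43°) = 0.4662 I₀.
I₃ = I₂ cos²(90° − 64°) = 0.4662 I₀ · cos²(26°) = 0.3766 I₀.
After rotation:
I₁ = I₀ cos²(-36° − 0°) = I₀ cos²(36°) = 0.6545 I₀.
Angle between axes 1 and 2: 80°. I₂ = 0.6545 I₀ · cos²(80°) = 0.01974 I₀.
I₃ = I₂ cos²(90° − 64°) = 0.01974 I₀ · cos²(26°) = 0.01594 I₀.
Ratio = 0.01594 / 0.3766 = 0.04233.

I_new/I_old ≈ 0.0423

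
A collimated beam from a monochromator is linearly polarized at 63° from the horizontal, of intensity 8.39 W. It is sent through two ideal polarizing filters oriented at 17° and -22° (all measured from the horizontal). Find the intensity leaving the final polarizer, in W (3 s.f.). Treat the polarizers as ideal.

I ≈ 2.45 W

By Malus's law, I₁ = 8.39 W · cos²(46°) = 4.049 W.
I₂ = I₁ · cos²(39°) = 4.049 · 0.604 = 2.445 W.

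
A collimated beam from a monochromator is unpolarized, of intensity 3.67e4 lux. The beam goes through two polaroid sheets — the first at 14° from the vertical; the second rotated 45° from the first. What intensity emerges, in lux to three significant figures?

I ≈ 9180 lux

Unpolarized light through the first polarizer → I₁ = 3.67e4 lux/2 = 1.835e+04 lux, polarized at 14°.
I₂ = I₁ · cos²(45°) = 1.835e+04 · 0.5 = 9175 lux.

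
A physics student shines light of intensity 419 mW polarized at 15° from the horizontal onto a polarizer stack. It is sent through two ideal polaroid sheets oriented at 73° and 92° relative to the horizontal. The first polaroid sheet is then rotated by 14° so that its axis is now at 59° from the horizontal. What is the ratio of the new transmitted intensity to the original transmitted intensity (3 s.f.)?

I_new/I_old ≈ 1.45

Before rotation:
I₁ = I₀ cos²(73° − 15°) = I₀ cos²(58°) = 0.2808 I₀.
I₂ = I₁ cos²(92° − 73°) = 0.2808 I₀ · cos²(19°) = 0.251 I₀.
After rotation:
I₁ = I₀ cos²(59° − 15°) = I₀ cos²(44°) = 0.5174 I₀.
I₂ = I₁ cos²(92° − 59°) = 0.5174 I₀ · cos²(33°) = 0.364 I₀.
Ratio = 0.364 / 0.251 = 1.45.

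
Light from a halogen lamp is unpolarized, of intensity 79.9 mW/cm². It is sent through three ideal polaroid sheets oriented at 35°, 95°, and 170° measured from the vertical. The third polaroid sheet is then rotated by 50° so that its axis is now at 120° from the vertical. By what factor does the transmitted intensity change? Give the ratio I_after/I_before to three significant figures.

I_new/I_old ≈ 12.3

Before rotation:
Unpolarized light through the first polarizer → I₁ = ½ I₀, now polarized at 35°.
I₂ = I₁ cos²(95° − 35°) = 0.5 I₀ · cos²(60°) = 0.125 I₀.
I₃ = I₂ cos²(170° − 95°) = 0.125 I₀ · cos²(75°) = 0.008373 I₀.
After rotation:
Unpolarized light through the first polarizer → I₁ = ½ I₀, now polarized at 35°.
I₂ = I₁ cos²(95° − 35°) = 0.5 I₀ · cos²(60°) = 0.125 I₀.
I₃ = I₂ cos²(120° − 95°) = 0.125 I₀ · cos²(25°) = 0.1027 I₀.
Ratio = 0.1027 / 0.008373 = 12.26.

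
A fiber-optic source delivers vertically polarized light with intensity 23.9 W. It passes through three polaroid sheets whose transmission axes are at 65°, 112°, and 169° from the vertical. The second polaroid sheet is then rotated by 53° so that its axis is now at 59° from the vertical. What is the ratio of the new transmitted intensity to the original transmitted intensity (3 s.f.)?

I_new/I_old ≈ 0.839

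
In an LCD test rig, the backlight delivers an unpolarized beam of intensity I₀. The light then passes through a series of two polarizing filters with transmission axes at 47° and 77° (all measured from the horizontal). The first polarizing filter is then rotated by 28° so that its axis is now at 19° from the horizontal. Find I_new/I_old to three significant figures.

I_new/I_old ≈ 0.374

Before rotation:
Unpolarized light through the first polarizer → I₁ = ½ I₀, now polarized at 47°.
I₂ = I₁ cos²(77° − 47°) = 0.5 I₀ · cos²(30°) = 0.375 I₀.
After rotation:
Unpolarized light through the first polarizer → I₁ = ½ I₀, now polarized at 19°.
I₂ = I₁ cos²(77° − 19°) = 0.5 I₀ · cos²(58°) = 0.1404 I₀.
Ratio = 0.1404 / 0.375 = 0.3744.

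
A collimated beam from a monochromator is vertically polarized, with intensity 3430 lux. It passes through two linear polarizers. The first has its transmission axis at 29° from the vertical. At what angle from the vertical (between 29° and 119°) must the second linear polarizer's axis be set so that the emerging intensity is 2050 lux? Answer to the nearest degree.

θ ≈ 57°

By Malus's law, I₁ = I₀ cos²(29° − 0°) = I₀ cos²(29°) = 0.765 I₀.
Target fraction: 2050 / 3430 lux = 0.5977 of I₀.
Need I₂/I₀ = 0.5977, so cos²(θ − 29°) = 0.5977 / 0.765 = 0.7813.
θ − 29° = arccos(√0.7813) = 27.9°, giving θ ≈ 29 + 27.9 = 56.9°.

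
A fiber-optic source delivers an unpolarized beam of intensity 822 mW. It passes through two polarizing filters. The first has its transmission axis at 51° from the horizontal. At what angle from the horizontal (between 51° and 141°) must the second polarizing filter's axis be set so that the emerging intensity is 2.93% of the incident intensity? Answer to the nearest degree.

θ ≈ 127°

Unpolarized light through the first polarizer → I₁ = ½ I₀, now polarized at 51°.
Need I₂/I₀ = 0.0293, so cos²(θ − 51°) = 0.0293 / 0.5 = 0.0586.
θ − 51° = arccos(√0.0586) = 76.0°, giving θ ≈ 51 + 76.0 = 127.0°.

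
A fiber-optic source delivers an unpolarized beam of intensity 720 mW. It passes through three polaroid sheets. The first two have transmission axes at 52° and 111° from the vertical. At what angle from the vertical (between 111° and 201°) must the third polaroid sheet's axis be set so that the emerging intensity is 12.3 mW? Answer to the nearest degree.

θ ≈ 180°

Unpolarized light through the first polarizer → I₁ = ½ I₀, now polarized at 52°.
I₂ = I₁ cos²(111° − 52°) = 0.5 I₀ · cos²(59°) = 0.1326 I₀.
Target fraction: 12.3 / 720 mW = 0.01708 of I₀.
Need I₃/I₀ = 0.01708, so cos²(θ − 111°) = 0.01708 / 0.1326 = 0.1288.
θ − 111° = arccos(√0.1288) = 69.0°, giving θ ≈ 111 + 69.0 = 180.0°.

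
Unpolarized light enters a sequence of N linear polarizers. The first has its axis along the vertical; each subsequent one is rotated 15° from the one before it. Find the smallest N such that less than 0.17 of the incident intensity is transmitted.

N = 17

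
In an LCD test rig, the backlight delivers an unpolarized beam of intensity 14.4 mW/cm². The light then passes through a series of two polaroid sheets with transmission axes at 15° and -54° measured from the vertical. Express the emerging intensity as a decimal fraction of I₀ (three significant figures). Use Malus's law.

Unpolarized light through the first polarizer → I₁ = 14.4 mW/cm²/2 = 7.2 mW/cm², polarized at 15°.
I₂ = I₁ · cos²(69°) = 7.2 · 0.1284 = 0.9247 mW/cm².
Transmitted fraction = 0.06421.

I/I₀ ≈ 0.0642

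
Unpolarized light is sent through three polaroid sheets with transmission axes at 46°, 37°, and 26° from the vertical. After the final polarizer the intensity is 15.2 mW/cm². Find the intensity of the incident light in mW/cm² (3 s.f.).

I₀ ≈ 32.3 mW/cm²

Unpolarized light through the first polarizer → I₁ = ½ I₀, now polarized at 46°.
I₂ = I₁ cos²(37° − 46°) = 0.5 I₀ · cos²(9°) = 0.4878 I₀.
I₃ = I₂ cos²(26° − 37°) = 0.4878 I₀ · cos²(11°) = 0.47 I₀.
So 15.2 mW/cm² = 0.47 I₀, giving I₀ = 15.2/0.47 = 32.34 mW/cm².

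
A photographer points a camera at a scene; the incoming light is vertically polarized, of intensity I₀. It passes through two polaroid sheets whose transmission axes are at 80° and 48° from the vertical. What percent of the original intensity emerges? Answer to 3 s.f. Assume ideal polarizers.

≈ 2.17%

I₁ = I₀ cos²(80° − 0°) = I₀ cos²(80°) = 0.03015 I₀.
I₂ = I₁ cos²(48° − 80°) = 0.03015 I₀ · cos²(32°) = 0.02169 I₀.
That is 2.169% of the incident intensity.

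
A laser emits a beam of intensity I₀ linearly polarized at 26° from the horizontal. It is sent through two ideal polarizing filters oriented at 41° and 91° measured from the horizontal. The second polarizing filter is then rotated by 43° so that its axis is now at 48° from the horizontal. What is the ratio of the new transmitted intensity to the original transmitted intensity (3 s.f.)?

I_new/I_old ≈ 2.38

Before rotation:
I₁ = I₀ cos²(41° − 26°) = I₀ cos²(15°) = 0.933 I₀.
I₂ = I₁ cos²(91° − 41°) = 0.933 I₀ · cos²(50°) = 0.3855 I₀.
After rotation:
I₁ = I₀ cos²(41° − 26°) = I₀ cos²(15°) = 0.933 I₀.
I₂ = I₁ cos²(48° − 41°) = 0.933 I₀ · cos²(7°) = 0.9192 I₀.
Ratio = 0.9192 / 0.3855 = 2.384.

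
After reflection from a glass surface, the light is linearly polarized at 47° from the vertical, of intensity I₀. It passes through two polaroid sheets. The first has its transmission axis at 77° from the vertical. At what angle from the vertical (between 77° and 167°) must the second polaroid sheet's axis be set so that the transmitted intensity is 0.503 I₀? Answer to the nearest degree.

I₁ = I₀ cos²(77° − 47°) = I₀ cos²(30°) = 0.75 I₀.
Need I₂/I₀ = 0.503, so cos²(θ − 77°) = 0.503 / 0.75 = 0.6707.
θ − 77° = arccos(√0.6707) = 35.0°, giving θ ≈ 77 + 35.0 = 112.0°.

θ ≈ 112°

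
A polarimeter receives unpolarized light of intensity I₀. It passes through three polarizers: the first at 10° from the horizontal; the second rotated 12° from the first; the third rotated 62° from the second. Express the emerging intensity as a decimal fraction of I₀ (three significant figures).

≈ 0.105 I₀

Unpolarized light through the first polarizer → I₁ = ½ I₀, now polarized at 10°.
I₂ = I₁ cos²(12°) = 0.5 · 0.9568 I₀ = 0.4784 I₀.
I₃ = I₂ cos²(62°) = 0.4784 · 0.2204 I₀ = 0.1054 I₀.
Transmitted fraction = 0.1054.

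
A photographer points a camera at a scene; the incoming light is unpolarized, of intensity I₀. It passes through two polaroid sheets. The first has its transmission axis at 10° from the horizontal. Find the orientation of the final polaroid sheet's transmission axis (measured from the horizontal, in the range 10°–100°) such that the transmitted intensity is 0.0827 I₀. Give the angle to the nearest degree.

θ ≈ 76°

Unpolarized light through the first polarizer → I₁ = ½ I₀, now polarized at 10°.
Need I₂/I₀ = 0.0827, so cos²(θ − 10°) = 0.0827 / 0.5 = 0.1654.
θ − 10° = arccos(√0.1654) = 66.0°, giving θ ≈ 10 + 66.0 = 76.0°.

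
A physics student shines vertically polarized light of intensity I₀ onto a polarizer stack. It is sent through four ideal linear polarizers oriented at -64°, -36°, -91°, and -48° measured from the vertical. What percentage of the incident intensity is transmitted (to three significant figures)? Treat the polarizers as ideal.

≈ 2.64%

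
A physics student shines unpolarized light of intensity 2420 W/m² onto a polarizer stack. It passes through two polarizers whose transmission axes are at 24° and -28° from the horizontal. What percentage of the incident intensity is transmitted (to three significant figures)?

≈ 19.0%

Unpolarized light through the first polarizer → I₁ = 2420 W/m²/2 = 1210 W/m², polarized at 24°.
I₂ = I₁ · cos²(52°) = 1210 · 0.379 = 458.6 W/m².
That is 18.95% of the incident intensity.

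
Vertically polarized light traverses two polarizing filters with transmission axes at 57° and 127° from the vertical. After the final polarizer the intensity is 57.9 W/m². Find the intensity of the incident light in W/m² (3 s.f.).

I₀ ≈ 1670 W/m²

I₁ = I₀ cos²(57° − 0°) = I₀ cos²(57°) = 0.2966 I₀.
I₂ = I₁ cos²(127° − 57°) = 0.2966 I₀ · cos²(70°) = 0.0347 I₀.
So 57.9 W/m² = 0.0347 I₀, giving I₀ = 57.9/0.0347 = 1669 W/m².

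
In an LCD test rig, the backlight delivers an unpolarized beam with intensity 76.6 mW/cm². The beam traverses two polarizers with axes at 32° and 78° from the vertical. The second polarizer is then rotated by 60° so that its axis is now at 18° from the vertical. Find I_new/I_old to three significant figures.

I_new/I_old ≈ 1.95

Before rotation:
Unpolarized light through the first polarizer → I₁ = ½ I₀, now polarized at 32°.
I₂ = I₁ cos²(78° − 32°) = 0.5 I₀ · cos²(46°) = 0.2413 I₀.
After rotation:
Unpolarized light through the first polarizer → I₁ = ½ I₀, now polarized at 32°.
I₂ = I₁ cos²(18° − 32°) = 0.5 I₀ · cos²(14°) = 0.4707 I₀.
Ratio = 0.4707 / 0.2413 = 1.951.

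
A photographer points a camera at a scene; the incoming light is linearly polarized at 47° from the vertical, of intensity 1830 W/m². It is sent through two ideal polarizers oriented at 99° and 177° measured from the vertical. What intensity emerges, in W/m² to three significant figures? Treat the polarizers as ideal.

I ≈ 30.0 W/m²

By Malus's law, I₁ = 1830 W/m² · cos²(52°) = 693.6 W/m².
I₂ = I₁ · cos²(78°) = 693.6 · 0.04323 = 29.98 W/m².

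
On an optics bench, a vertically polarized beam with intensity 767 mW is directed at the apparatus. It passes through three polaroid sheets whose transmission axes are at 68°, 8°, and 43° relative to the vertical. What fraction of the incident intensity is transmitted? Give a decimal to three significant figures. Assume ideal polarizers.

I/I₀ ≈ 0.0235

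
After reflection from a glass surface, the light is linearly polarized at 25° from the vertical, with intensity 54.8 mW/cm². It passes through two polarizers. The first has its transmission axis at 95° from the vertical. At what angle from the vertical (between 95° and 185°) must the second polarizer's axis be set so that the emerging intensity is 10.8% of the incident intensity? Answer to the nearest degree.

θ ≈ 111°

By Malus's law, I₁ = I₀ cos²(95° − 25°) = I₀ cos²(70°) = 0.117 I₀.
Need I₂/I₀ = 0.108, so cos²(θ − 95°) = 0.108 / 0.117 = 0.9233.
θ − 95° = arccos(√0.9233) = 16.1°, giving θ ≈ 95 + 16.1 = 111.1°.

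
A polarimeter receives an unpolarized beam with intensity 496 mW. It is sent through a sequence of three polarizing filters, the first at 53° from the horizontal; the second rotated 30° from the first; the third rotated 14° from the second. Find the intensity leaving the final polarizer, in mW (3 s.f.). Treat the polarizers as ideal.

I ≈ 175 mW

Unpolarized light through the first polarizer → I₁ = 496 mW/2 = 248 mW, polarized at 53°.
I₂ = I₁ · cos²(30°) = 248 · 0.75 = 186 mW.
I₃ = I₂ · cos²(14°) = 186 · 0.9415 = 175.1 mW.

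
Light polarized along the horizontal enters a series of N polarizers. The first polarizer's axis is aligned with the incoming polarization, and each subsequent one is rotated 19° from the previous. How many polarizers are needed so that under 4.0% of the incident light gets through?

N = 30

First polarizer is aligned with the polarization: full transmission.
Each further stage multiplies by cos²(19°) = 0.894.
After N polarizers: T = 0.894^(N−1). Require T < 0.040 ⇒ N−1 > ln(0.040)/ln(0.894) = 28.73, so N−1 ≥ 29 and N = 30.
Check: N=30 gives T = 0.0388 < 0.040; N=29 gives T = 0.0434.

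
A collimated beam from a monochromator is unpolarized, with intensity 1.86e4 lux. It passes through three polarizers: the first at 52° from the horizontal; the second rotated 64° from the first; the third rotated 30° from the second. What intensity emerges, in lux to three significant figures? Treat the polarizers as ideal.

Unpolarized light through the first polarizer → I₁ = 1.86e4 lux/2 = 9300 lux, polarized at 52°.
I₂ = I₁ · cos²(64°) = 9300 · 0.1922 = 1787 lux.
I₃ = I₂ · cos²(30°) = 1787 · 0.75 = 1340 lux.

I ≈ 1340 lux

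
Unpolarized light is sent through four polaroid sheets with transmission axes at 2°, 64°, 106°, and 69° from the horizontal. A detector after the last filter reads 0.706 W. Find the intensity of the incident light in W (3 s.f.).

I₀ ≈ 18.2 W

Unpolarized light through the first polarizer → I₁ = ½ I₀, now polarized at 2°.
I₂ = I₁ cos²(64° − 2°) = 0.5 I₀ · cos²(62°) = 0.1102 I₀.
I₃ = I₂ cos²(106° − 64°) = 0.1102 I₀ · cos²(42°) = 0.06086 I₀.
I₄ = I₃ cos²(69° − 106°) = 0.06086 I₀ · cos²(37°) = 0.03882 I₀.
So 0.706 W = 0.03882 I₀, giving I₀ = 0.706/0.03882 = 18.19 W.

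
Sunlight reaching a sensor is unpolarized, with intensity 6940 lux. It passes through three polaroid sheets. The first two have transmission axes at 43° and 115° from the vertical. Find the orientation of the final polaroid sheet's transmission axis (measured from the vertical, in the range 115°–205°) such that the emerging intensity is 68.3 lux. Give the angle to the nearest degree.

Unpolarized light through the first polarizer → I₁ = ½ I₀, now polarized at 43°.
I₂ = I₁ cos²(115° − 43°) = 0.5 I₀ · cos²(72°) = 0.04775 I₀.
Target fraction: 68.3 / 6940 lux = 0.009841 of I₀.
Need I₃/I₀ = 0.009841, so cos²(θ − 115°) = 0.009841 / 0.04775 = 0.2061.
θ − 115° = arccos(√0.2061) = 63.0°, giving θ ≈ 115 + 63.0 = 178.0°.

θ ≈ 178°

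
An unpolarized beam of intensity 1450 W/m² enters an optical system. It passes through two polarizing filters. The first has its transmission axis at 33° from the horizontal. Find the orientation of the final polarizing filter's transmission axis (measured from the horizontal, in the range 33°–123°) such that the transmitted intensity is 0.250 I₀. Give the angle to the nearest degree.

θ ≈ 78°

Unpolarized light through the first polarizer → I₁ = ½ I₀, now polarized at 33°.
Need I₂/I₀ = 0.25, so cos²(θ − 33°) = 0.25 / 0.5 = 0.5.
θ − 33° = arccos(√0.5) = 45.0°, giving θ ≈ 33 + 45.0 = 78.0°.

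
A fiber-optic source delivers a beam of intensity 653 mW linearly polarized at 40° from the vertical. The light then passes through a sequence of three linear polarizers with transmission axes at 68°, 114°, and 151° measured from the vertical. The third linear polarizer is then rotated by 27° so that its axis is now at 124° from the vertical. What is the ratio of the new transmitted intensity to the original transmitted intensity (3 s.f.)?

I_new/I_old ≈ 1.52

Before rotation:
I₁ = I₀ cos²(68° − 40°) = I₀ cos²(28°) = 0.7796 I₀.
I₂ = I₁ cos²(114° − 68°) = 0.7796 I₀ · cos²(46°) = 0.3762 I₀.
I₃ = I₂ cos²(151° − 114°) = 0.3762 I₀ · cos²(37°) = 0.2399 I₀.
After rotation:
I₁ = I₀ cos²(68° − 40°) = I₀ cos²(28°) = 0.7796 I₀.
I₂ = I₁ cos²(114° − 68°) = 0.7796 I₀ · cos²(46°) = 0.3762 I₀.
I₃ = I₂ cos²(124° − 114°) = 0.3762 I₀ · cos²(10°) = 0.3649 I₀.
Ratio = 0.3649 / 0.2399 = 1.521.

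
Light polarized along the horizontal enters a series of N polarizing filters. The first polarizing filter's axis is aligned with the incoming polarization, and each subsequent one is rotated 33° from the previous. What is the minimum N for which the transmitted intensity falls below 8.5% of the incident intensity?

First polarizer is aligned with the polarization: full transmission.
Each further stage multiplies by cos²(33°) = 0.7034.
After N polarizers: T = 0.7034^(N−1). Require T < 0.085 ⇒ N−1 > ln(0.085)/ln(0.7034) = 7.01, so N−1 ≥ 8 and N = 9.
Check: N=9 gives T = 0.0599 < 0.085; N=8 gives T = 0.08517.

N = 9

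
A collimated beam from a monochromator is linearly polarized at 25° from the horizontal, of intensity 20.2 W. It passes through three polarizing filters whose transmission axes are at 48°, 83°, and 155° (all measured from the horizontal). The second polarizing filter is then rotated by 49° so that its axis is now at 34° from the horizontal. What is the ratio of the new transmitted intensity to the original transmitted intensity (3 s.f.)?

Before rotation:
By Malus's law, I₁ = I₀ cos²(48° − 25°) = I₀ cos²(23°) = 0.8473 I₀.
I₂ = I₁ cos²(83° − 48°) = 0.8473 I₀ · cos²(35°) = 0.5686 I₀.
I₃ = I₂ cos²(155° − 83°) = 0.5686 I₀ · cos²(72°) = 0.05429 I₀.
After rotation:
I₁ = I₀ cos²(48° − 25°) = I₀ cos²(23°) = 0.8473 I₀.
I₂ = I₁ cos²(34° − 48°) = 0.8473 I₀ · cos²(14°) = 0.7977 I₀.
Angle between axes 2 and 3: 59°. I₃ = 0.7977 I₀ · cos²(59°) = 0.2116 I₀.
Ratio = 0.2116 / 0.05429 = 3.898.

I_new/I_old ≈ 3.90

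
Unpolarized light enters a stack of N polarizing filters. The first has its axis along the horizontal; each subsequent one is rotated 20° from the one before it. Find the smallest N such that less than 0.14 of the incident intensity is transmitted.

First polarizer halves the unpolarized light: factor 1/2.
Each further stage multiplies by cos²(20°) = 0.883.
After N polarizers: T = 0.5·0.883^(N−1). Require T < 0.14 ⇒ N−1 > ln(0.14/0.5)/ln(0.883) = 10.23, so N−1 ≥ 11 and N = 12.
Check: N=12 gives T = 0.1273 < 0.14; N=11 gives T = 0.1441.

N = 12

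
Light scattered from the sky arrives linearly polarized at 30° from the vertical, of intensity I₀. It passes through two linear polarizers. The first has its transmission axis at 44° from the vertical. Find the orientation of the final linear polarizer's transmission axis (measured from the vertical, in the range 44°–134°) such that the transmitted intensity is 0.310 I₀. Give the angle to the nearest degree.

θ ≈ 99°

By Malus's law, I₁ = I₀ cos²(44° − 30°) = I₀ cos²(14°) = 0.9415 I₀.
Need I₂/I₀ = 0.31, so cos²(θ − 44°) = 0.31 / 0.9415 = 0.3293.
θ − 44° = arccos(√0.3293) = 55.0°, giving θ ≈ 44 + 55.0 = 99.0°.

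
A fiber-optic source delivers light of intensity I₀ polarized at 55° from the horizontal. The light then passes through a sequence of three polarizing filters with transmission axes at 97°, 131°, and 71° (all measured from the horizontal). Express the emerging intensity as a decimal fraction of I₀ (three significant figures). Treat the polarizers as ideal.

I₁ = I₀ cos²(97° − 55°) = I₀ cos²(42°) = 0.5523 I₀.
I₂ = I₁ cos²(131° − 97°) = 0.5523 I₀ · cos²(34°) = 0.3796 I₀.
I₃ = I₂ cos²(71° − 131°) = 0.3796 I₀ · cos²(60°) = 0.09489 I₀.
Transmitted fraction = 0.09489.

≈ 0.0949 I₀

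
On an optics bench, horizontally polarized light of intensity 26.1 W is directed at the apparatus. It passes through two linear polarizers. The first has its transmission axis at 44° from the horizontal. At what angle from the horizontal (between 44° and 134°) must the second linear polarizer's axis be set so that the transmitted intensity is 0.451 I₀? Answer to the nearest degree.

θ ≈ 65°

I₁ = I₀ cos²(44° − 0°) = I₀ cos²(44°) = 0.5174 I₀.
Need I₂/I₀ = 0.451, so cos²(θ − 44°) = 0.451 / 0.5174 = 0.8716.
θ − 44° = arccos(√0.8716) = 21.0°, giving θ ≈ 44 + 21.0 = 65.0°.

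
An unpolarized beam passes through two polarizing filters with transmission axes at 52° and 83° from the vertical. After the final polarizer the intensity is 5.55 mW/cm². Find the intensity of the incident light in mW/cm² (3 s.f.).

Unpolarized light through the first polarizer → I₁ = ½ I₀, now polarized at 52°.
I₂ = I₁ cos²(83° − 52°) = 0.5 I₀ · cos²(31°) = 0.3674 I₀.
So 5.55 mW/cm² = 0.3674 I₀, giving I₀ = 5.55/0.3674 = 15.11 mW/cm².

I₀ ≈ 15.1 mW/cm²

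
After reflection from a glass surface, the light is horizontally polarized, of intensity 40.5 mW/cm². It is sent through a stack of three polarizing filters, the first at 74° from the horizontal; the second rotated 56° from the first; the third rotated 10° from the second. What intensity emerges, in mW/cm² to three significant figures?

I ≈ 0.933 mW/cm²

I₁ = 40.5 mW/cm² · cos²(74°) = 3.077 mW/cm².
I₂ = I₁ · cos²(56°) = 3.077 · 0.3127 = 0.9622 mW/cm².
I₃ = I₂ · cos²(10°) = 0.9622 · 0.9698 = 0.9332 mW/cm².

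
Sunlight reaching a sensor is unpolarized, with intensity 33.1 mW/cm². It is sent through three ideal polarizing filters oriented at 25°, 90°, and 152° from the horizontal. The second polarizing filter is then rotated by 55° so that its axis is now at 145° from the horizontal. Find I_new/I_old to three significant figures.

Before rotation:
Unpolarized light through the first polarizer → I₁ = ½ I₀, now polarized at 25°.
I₂ = I₁ cos²(90° − 25°) = 0.5 I₀ · cos²(65°) = 0.0893 I₀.
I₃ = I₂ cos²(152° − 90°) = 0.0893 I₀ · cos²(62°) = 0.01968 I₀.
After rotation:
Unpolarized light through the first polarizer → I₁ = ½ I₀, now polarized at 25°.
Angle between axes 1 and 2: 60°. I₂ = 0.5 I₀ · cos²(60°) = 0.125 I₀.
I₃ = I₂ cos²(152° − 145°) = 0.125 I₀ · cos²(7°) = 0.1231 I₀.
Ratio = 0.1231 / 0.01968 = 6.256.

I_new/I_old ≈ 6.26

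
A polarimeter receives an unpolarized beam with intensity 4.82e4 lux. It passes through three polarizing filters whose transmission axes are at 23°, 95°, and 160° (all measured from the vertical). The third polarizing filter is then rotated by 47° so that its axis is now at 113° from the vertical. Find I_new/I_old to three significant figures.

Before rotation:
Unpolarized light through the first polarizer → I₁ = ½ I₀, now polarized at 23°.
I₂ = I₁ cos²(95° − 23°) = 0.5 I₀ · cos²(72°) = 0.04775 I₀.
I₃ = I₂ cos²(160° − 95°) = 0.04775 I₀ · cos²(65°) = 0.008528 I₀.
After rotation:
Unpolarized light through the first polarizer → I₁ = ½ I₀, now polarized at 23°.
I₂ = I₁ cos²(95° − 23°) = 0.5 I₀ · cos²(72°) = 0.04775 I₀.
I₃ = I₂ cos²(113° − 95°) = 0.04775 I₀ · cos²(18°) = 0.04319 I₀.
Ratio = 0.04319 / 0.008528 = 5.064.

I_new/I_old ≈ 5.06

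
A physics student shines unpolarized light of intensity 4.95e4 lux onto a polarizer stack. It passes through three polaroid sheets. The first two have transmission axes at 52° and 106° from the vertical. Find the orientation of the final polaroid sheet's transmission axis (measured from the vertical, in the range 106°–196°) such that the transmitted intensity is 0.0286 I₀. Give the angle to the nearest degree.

θ ≈ 172°

Unpolarized light through the first polarizer → I₁ = ½ I₀, now polarized at 52°.
I₂ = I₁ cos²(106° − 52°) = 0.5 I₀ · cos²(54°) = 0.1727 I₀.
Need I₃/I₀ = 0.0286, so cos²(θ − 106°) = 0.0286 / 0.1727 = 0.1656.
θ − 106° = arccos(√0.1656) = 66.0°, giving θ ≈ 106 + 66.0 = 172.0°.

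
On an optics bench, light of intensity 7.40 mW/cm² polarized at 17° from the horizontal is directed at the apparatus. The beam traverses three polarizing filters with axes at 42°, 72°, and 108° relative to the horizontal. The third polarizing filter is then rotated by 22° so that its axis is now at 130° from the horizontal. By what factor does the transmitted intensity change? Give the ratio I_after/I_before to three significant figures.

Before rotation:
By Malus's law, I₁ = I₀ cos²(42° − 17°) = I₀ cos²(25°) = 0.8214 I₀.
I₂ = I₁ cos²(72° − 42°) = 0.8214 I₀ · cos²(30°) = 0.616 I₀.
I₃ = I₂ cos²(108° − 72°) = 0.616 I₀ · cos²(36°) = 0.4032 I₀.
After rotation:
I₁ = I₀ cos²(42° − 17°) = I₀ cos²(25°) = 0.8214 I₀.
I₂ = I₁ cos²(72° − 42°) = 0.8214 I₀ · cos²(30°) = 0.616 I₀.
I₃ = I₂ cos²(130° − 72°) = 0.616 I₀ · cos²(58°) = 0.173 I₀.
Ratio = 0.173 / 0.4032 = 0.429.

I_new/I_old ≈ 0.429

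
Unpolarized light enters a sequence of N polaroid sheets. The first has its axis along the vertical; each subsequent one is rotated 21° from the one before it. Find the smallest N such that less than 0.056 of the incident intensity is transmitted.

First polarizer halves the unpolarized light: factor 1/2.
Each further stage multiplies by cos²(21°) = 0.8716.
After N polarizers: T = 0.5·0.8716^(N−1). Require T < 0.056 ⇒ N−1 > ln(0.056/0.5)/ln(0.8716) = 15.93, so N−1 ≥ 16 and N = 17.
Check: N=17 gives T = 0.05544 < 0.056; N=16 gives T = 0.06361.

N = 17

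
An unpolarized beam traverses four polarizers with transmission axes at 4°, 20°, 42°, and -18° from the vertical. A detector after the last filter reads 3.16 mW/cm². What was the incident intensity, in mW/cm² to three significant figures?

I₀ ≈ 31.8 mW/cm²

Unpolarized light through the first polarizer → I₁ = ½ I₀, now polarized at 4°.
I₂ = I₁ cos²(20° − 4°) = 0.5 I₀ · cos²(16°) = 0.462 I₀.
I₃ = I₂ cos²(42° − 20°) = 0.462 I₀ · cos²(22°) = 0.3972 I₀.
I₄ = I₃ cos²(-18° − 42°) = 0.3972 I₀ · cos²(60°) = 0.09929 I₀.
So 3.16 mW/cm² = 0.09929 I₀, giving I₀ = 3.16/0.09929 = 31.82 mW/cm².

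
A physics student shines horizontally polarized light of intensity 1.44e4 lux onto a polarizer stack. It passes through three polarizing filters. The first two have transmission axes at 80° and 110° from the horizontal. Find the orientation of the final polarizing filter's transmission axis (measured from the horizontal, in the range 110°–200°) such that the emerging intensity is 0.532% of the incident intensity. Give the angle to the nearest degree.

θ ≈ 171°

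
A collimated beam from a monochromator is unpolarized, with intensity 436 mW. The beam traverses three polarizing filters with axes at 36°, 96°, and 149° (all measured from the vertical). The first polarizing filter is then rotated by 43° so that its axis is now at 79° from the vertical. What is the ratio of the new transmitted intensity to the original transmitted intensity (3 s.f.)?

Before rotation:
Unpolarized light through the first polarizer → I₁ = ½ I₀, now polarized at 36°.
I₂ = I₁ cos²(96° − 36°) = 0.5 I₀ · cos²(60°) = 0.125 I₀.
I₃ = I₂ cos²(149° − 96°) = 0.125 I₀ · cos²(53°) = 0.04527 I₀.
After rotation:
Unpolarized light through the first polarizer → I₁ = ½ I₀, now polarized at 79°.
I₂ = I₁ cos²(96° − 79°) = 0.5 I₀ · cos²(17°) = 0.4573 I₀.
I₃ = I₂ cos²(149° − 96°) = 0.4573 I₀ · cos²(53°) = 0.1656 I₀.
Ratio = 0.1656 / 0.04527 = 3.658.

I_new/I_old ≈ 3.66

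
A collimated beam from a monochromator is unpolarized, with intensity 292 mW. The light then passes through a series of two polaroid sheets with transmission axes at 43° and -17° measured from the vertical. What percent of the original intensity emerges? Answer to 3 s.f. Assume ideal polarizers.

≈ 12.5%

Unpolarized light through the first polarizer → I₁ = 292 mW/2 = 146 mW, polarized at 43°.
I₂ = I₁ · cos²(60°) = 146 · 0.25 = 36.5 mW.
That is 12.5% of the incident intensity.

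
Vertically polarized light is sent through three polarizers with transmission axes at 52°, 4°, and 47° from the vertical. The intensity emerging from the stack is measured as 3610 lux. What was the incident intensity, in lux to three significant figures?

I₁ = I₀ cos²(52° − 0°) = I₀ cos²(52°) = 0.379 I₀.
I₂ = I₁ cos²(4° − 52°) = 0.379 I₀ · cos²(48°) = 0.1697 I₀.
I₃ = I₂ cos²(47° − 4°) = 0.1697 I₀ · cos²(43°) = 0.09077 I₀.
So 3610 lux = 0.09077 I₀, giving I₀ = 3610/0.09077 = 3.977e+04 lux.

I₀ ≈ 3.98e4 lux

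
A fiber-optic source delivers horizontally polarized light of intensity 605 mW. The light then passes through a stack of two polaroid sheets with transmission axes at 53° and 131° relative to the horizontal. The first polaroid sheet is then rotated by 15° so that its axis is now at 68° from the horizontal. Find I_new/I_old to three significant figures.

Before rotation:
I₁ = I₀ cos²(53° − 0°) = I₀ cos²(53°) = 0.3622 I₀.
I₂ = I₁ cos²(131° − 53°) = 0.3622 I₀ · cos²(78°) = 0.01566 I₀.
After rotation:
I₁ = I₀ cos²(68° − 0°) = I₀ cos²(68°) = 0.1403 I₀.
I₂ = I₁ cos²(131° − 68°) = 0.1403 I₀ · cos²(63°) = 0.02892 I₀.
Ratio = 0.02892 / 0.01566 = 1.847.

I_new/I_old ≈ 1.85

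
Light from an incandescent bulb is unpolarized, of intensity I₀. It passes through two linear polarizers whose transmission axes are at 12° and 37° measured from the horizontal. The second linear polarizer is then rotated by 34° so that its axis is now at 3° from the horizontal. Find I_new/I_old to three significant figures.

I_new/I_old ≈ 1.19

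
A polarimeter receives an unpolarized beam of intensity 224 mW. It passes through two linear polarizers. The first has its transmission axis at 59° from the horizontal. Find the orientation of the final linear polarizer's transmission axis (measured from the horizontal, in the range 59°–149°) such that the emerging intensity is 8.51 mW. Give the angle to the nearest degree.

θ ≈ 133°

Unpolarized light through the first polarizer → I₁ = ½ I₀, now polarized at 59°.
Target fraction: 8.51 / 224 mW = 0.03799 of I₀.
Need I₂/I₀ = 0.03799, so cos²(θ − 59°) = 0.03799 / 0.5 = 0.07598.
θ − 59° = arccos(√0.07598) = 74.0°, giving θ ≈ 59 + 74.0 = 133.0°.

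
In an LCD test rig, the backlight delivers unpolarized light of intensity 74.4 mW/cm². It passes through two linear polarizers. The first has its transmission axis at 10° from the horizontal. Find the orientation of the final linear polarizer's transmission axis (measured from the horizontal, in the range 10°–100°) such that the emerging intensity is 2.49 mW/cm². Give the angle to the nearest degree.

θ ≈ 85°

Unpolarized light through the first polarizer → I₁ = ½ I₀, now polarized at 10°.
Target fraction: 2.49 / 74.4 mW/cm² = 0.03347 of I₀.
Need I₂/I₀ = 0.03347, so cos²(θ − 10°) = 0.03347 / 0.5 = 0.06694.
θ − 10° = arccos(√0.06694) = 75.0°, giving θ ≈ 10 + 75.0 = 85.0°.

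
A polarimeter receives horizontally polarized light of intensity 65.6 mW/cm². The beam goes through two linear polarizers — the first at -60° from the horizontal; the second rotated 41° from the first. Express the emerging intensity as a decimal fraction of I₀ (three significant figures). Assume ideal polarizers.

By Malus's law, I₁ = 65.6 mW/cm² · cos²(60°) = 16.4 mW/cm².
I₂ = I₁ · cos²(41°) = 16.4 · 0.5696 = 9.341 mW/cm².
Transmitted fraction = 0.1424.

I/I₀ ≈ 0.142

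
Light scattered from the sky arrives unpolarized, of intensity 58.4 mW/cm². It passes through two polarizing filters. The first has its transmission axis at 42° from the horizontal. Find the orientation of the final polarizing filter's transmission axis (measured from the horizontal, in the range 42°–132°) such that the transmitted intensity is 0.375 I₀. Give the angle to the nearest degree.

Unpolarized light through the first polarizer → I₁ = ½ I₀, now polarized at 42°.
Need I₂/I₀ = 0.375, so cos²(θ − 42°) = 0.375 / 0.5 = 0.75.
θ − 42° = arccos(√0.75) = 30.0°, giving θ ≈ 42 + 30.0 = 72.0°.

θ ≈ 72°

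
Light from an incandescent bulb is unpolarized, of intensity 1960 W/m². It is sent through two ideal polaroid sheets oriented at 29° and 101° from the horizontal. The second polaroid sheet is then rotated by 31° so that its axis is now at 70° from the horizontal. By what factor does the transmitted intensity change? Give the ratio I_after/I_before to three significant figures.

Before rotation:
Unpolarized light through the first polarizer → I₁ = ½ I₀, now polarized at 29°.
I₂ = I₁ cos²(101° − 29°) = 0.5 I₀ · cos²(72°) = 0.04775 I₀.
After rotation:
Unpolarized light through the first polarizer → I₁ = ½ I₀, now polarized at 29°.
I₂ = I₁ cos²(70° − 29°) = 0.5 I₀ · cos²(41°) = 0.2848 I₀.
Ratio = 0.2848 / 0.04775 = 5.965.

I_new/I_old ≈ 5.96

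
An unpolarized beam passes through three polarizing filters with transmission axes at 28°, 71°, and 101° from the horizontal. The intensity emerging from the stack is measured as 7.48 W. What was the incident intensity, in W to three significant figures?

I₀ ≈ 37.3 W

Unpolarized light through the first polarizer → I₁ = ½ I₀, now polarized at 28°.
I₂ = I₁ cos²(71° − 28°) = 0.5 I₀ · cos²(43°) = 0.2674 I₀.
I₃ = I₂ cos²(101° − 71°) = 0.2674 I₀ · cos²(30°) = 0.2006 I₀.
So 7.48 W = 0.2006 I₀, giving I₀ = 7.48/0.2006 = 37.29 W.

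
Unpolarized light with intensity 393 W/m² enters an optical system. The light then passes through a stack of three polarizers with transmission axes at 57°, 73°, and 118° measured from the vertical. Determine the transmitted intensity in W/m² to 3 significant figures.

I ≈ 90.8 W/m²

Unpolarized light through the first polarizer → I₁ = 393 W/m²/2 = 196.5 W/m², polarized at 57°.
I₂ = I₁ · cos²(16°) = 196.5 · 0.924 = 181.6 W/m².
I₃ = I₂ · cos²(45°) = 181.6 · 0.5 = 90.79 W/m².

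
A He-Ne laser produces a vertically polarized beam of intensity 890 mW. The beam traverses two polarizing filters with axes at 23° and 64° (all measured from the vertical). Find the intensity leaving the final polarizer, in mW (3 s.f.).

I₁ = 890 mW · cos²(23°) = 754.1 mW.
I₂ = I₁ · cos²(41°) = 754.1 · 0.5696 = 429.5 mW.

I ≈ 430 mW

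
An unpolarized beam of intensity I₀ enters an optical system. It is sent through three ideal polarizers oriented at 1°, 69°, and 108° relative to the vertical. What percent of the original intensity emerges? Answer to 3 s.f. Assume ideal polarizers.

Unpolarized light through the first polarizer → I₁ = ½ I₀, now polarized at 1°.
I₂ = I₁ cos²(69° − 1°) = 0.5 I₀ · cos²(68°) = 0.07017 I₀.
I₃ = I₂ cos²(108° − 69°) = 0.07017 I₀ · cos²(39°) = 0.04238 I₀.
That is 4.238% of the incident intensity.

≈ 4.24%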